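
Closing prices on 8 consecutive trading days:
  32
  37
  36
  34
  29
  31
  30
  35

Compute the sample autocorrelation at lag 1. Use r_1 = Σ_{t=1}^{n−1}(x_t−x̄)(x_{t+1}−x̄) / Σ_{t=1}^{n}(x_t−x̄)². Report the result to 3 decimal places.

0.250

Mean x̄ = (32 + 37 + 36 + 34 + 29 + 31 + 30 + 35)/8 = 33.0000
Σ(x_t−x̄)(x_{t+1}−x̄) = (-4.0000) + (12.0000) + (3.0000) + (-4.0000) + (8.0000) + (6.0000) + (-6.0000) = 15.0000
Denominator Σ(x_t−x̄)² = 60.0000
r_1 = 15.0000 / 60.0000 = 0.250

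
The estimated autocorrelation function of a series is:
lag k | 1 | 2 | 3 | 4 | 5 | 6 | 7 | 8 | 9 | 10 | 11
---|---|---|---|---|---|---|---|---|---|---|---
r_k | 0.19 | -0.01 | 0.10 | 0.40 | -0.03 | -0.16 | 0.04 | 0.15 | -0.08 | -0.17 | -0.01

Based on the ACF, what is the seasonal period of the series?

4

The largest autocorrelation is r_4 = 0.40; the remaining lags stay at or below 0.19.
The dominant spike at lag 4 indicates a seasonal period of 4.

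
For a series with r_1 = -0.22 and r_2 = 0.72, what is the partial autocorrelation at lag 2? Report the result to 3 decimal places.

0.706

φ_{22} = (r_2 − r_1²) / (1 − r_1²)
r_1² = (-0.22)² = 0.0484
Numerator = 0.72 − 0.0484 = 0.6716; denominator = 1 − 0.0484 = 0.9516
φ_{22} = 0.6716 / 0.9516 = 0.706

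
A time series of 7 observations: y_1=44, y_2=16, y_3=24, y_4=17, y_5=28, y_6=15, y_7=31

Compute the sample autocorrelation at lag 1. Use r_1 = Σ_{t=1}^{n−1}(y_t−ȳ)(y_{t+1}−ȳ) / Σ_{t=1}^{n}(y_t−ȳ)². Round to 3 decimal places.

Mean ȳ = (44 + 16 + 24 + 17 + 28 + 15 + 31)/7 = 25.0000
Deviations from mean: 19.0000, -9.0000, -1.0000, -8.0000, 3.0000, -10.0000, 6.0000
Σ(y_t−ȳ)(y_{t+1}−ȳ) = (-171.0000) + (9.0000) + (8.0000) + (-24.0000) + (-30.0000) + (-60.0000) = -268.0000
Denominator Σ(y_t−ȳ)² = 652.0000
r_1 = -268.0000 / 652.0000 = -0.411

-0.411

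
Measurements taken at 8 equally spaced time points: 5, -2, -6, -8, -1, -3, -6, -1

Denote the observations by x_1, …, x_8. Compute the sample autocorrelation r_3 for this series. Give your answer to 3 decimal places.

Mean x̄ = (5 − 2 − 6 − 8 − 1 − 3 − 6 − 1)/8 = -2.7500
Deviations from mean: 7.7500, 0.7500, -3.2500, -5.2500, 1.7500, -0.2500, -3.2500, 1.7500
Numerator Σ_{t=1}^{5}(x_t−x̄)(x_{t+3}−x̄) = -18.4375
Denominator Σ(x_t−x̄)² = 115.5000
r_3 = -18.4375 / 115.5000 = -0.160

-0.160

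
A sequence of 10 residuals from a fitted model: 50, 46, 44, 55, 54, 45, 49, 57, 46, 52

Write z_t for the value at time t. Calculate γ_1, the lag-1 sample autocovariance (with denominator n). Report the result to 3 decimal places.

-4.484

Mean z̄ = (50 + 46 + 44 + 55 + 54 + 45 + 49 + 57 + 46 + 52)/10 = 49.8000
Σ_{t=1}^{9}(z_t−z̄)(z_{t+1}−z̄) = -44.8400
γ_1 = -44.8400 / 10 = -4.484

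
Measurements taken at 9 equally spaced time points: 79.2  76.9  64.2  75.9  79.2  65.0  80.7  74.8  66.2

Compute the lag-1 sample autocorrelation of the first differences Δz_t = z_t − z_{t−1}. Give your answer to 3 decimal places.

First differences Δz: -2.3, -12.7, 11.7, 3.3, -14.2, 15.7, -5.9, -8.6
Mean of differences = -1.6250
Numerator Σ(Δz_t−Δz̄)(Δz_{t+1}−Δz̄) = -398.5131
Denominator Σ(Δz_t−Δz̄)² = 850.1350
r_1(Δz) = -398.5131 / 850.1350 = -0.469

-0.469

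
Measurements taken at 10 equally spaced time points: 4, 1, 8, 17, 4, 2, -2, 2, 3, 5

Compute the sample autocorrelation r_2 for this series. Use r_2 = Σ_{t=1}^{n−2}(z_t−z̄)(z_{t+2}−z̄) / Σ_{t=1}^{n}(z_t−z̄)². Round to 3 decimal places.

Mean z̄ = (4 + 1 + 8 + 17 + 4 + 2 − 2 + 2 + 3 + 5)/10 = 4.4000
Numerator Σ_{t=1}^{8}(z_t−z̄)(z_{t+2}−z̄) = -60.1200
Denominator Σ(z_t−z̄)² = 238.4000
r_2 = -60.1200 / 238.4000 = -0.252

-0.252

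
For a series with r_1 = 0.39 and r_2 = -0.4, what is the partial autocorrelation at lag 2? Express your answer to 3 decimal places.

-0.651

φ_{22} = (r_2 − r_1²) / (1 − r_1²)
r_1² = (0.39)² = 0.1521
Numerator = -0.4 − 0.1521 = -0.5521; denominator = 1 − 0.1521 = 0.8479
φ_{22} = -0.5521 / 0.8479 = -0.651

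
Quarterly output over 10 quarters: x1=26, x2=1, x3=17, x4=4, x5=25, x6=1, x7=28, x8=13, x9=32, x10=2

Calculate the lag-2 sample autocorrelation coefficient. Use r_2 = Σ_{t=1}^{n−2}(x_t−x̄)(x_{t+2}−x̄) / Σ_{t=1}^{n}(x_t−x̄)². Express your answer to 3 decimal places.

Mean x̄ = (26 + 1 + 17 + 4 + 25 + 1 + 28 + 13 + 32 + 2)/10 = 14.9000
Numerator Σ_{t=1}^{8}(x_t−x̄)(x_{t+2}−x̄) = 754.7800
Denominator Σ(x_t−x̄)² = 1368.9000
r_2 = 754.7800 / 1368.9000 = 0.551

0.551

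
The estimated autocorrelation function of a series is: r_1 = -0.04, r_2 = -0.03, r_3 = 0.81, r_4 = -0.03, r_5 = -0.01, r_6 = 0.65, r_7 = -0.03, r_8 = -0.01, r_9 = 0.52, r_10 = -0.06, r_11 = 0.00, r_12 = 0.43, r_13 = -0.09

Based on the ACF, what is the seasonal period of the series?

3

The largest autocorrelation is r_3 = 0.81, with weaker echoes at lags 6 (0.65), 9 (0.52) and 12 (0.43); the remaining lags stay at or below 0.00.
The dominant spike at lag 3 indicates a seasonal period of 3.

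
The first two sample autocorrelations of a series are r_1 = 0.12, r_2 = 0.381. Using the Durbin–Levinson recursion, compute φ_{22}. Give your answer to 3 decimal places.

0.372

φ_{22} = (r_2 − r_1²) / (1 − r_1²)
r_1² = (0.12)² = 0.0144
Numerator = 0.381 − 0.0144 = 0.3666; denominator = 1 − 0.0144 = 0.9856
φ_{22} = 0.3666 / 0.9856 = 0.372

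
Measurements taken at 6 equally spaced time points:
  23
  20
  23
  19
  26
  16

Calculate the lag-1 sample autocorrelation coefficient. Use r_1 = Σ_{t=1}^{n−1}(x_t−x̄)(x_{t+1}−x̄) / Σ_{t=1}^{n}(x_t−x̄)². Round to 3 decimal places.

Mean x̄ = (23 + 20 + 23 + 19 + 26 + 16)/6 = 21.1667
Deviations from mean: 1.8333, -1.1667, 1.8333, -2.1667, 4.8333, -5.1667
Numerator Σ_{t=1}^{5}(x_t−x̄)(x_{t+1}−x̄) = -43.6944
Denominator Σ(x_t−x̄)² = 62.8333
r_1 = -43.6944 / 62.8333 = -0.695

-0.695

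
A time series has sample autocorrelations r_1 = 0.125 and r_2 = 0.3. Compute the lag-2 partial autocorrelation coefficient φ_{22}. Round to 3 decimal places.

0.289

φ_{22} = (r_2 − r_1²) / (1 − r_1²)
r_1² = (0.125)² = 0.015625
Numerator = 0.3 − 0.0156 = 0.2844; denominator = 1 − 0.0156 = 0.9844
φ_{22} = 0.2844 / 0.9844 = 0.289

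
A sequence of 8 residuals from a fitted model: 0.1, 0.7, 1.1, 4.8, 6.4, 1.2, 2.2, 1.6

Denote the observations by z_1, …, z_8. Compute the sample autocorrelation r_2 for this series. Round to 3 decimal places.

Mean z̄ = (0.1 + 0.7 + 1.1 + 4.8 + 6.4 + 1.2 + 2.2 + 1.6)/8 = 2.2625
Deviations from mean: -2.1625, -1.5625, -1.1625, 2.5375, 4.1375, -1.0625, -0.0625, -0.6625
Numerator Σ_{t=1}^{6}(z_t−z̄)(z_{t+2}−z̄) = -8.5116
Denominator Σ(z_t−z̄)² = 33.5988
r_2 = -8.5116 / 33.5988 = -0.253

-0.253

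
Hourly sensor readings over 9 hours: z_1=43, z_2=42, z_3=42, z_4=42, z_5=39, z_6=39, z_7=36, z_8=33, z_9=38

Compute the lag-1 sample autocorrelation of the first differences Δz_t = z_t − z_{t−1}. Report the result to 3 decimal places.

First differences Δz: -1, 0, 0, -3, 0, -3, -3, 5
Mean of differences = -0.6250
Numerator Σ(Δz_t−Δz̄)(Δz_{t+1}−Δz̄) = -12.0156
Denominator Σ(Δz_t−Δz̄)² = 49.8750
r_1(Δz) = -12.0156 / 49.8750 = -0.241

-0.241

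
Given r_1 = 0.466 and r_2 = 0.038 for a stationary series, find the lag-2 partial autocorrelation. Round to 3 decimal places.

-0.229

φ_{22} = (r_2 − r_1²) / (1 − r_1²)
r_1² = (0.466)² = 0.217156
Numerator = 0.038 − 0.2172 = -0.1792; denominator = 1 − 0.2172 = 0.7828
φ_{22} = -0.1792 / 0.7828 = -0.229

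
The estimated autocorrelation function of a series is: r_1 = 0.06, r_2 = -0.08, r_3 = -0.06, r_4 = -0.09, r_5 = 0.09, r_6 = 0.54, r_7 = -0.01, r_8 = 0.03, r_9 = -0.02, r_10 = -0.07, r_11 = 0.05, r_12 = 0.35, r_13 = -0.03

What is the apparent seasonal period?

6

The largest autocorrelation is r_6 = 0.54, with a weaker echo at lag 12 (0.35); the remaining lags stay at or below 0.09.
The dominant spike at lag 6 indicates a seasonal period of 6.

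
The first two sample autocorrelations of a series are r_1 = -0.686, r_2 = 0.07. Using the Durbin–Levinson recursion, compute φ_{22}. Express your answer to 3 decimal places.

φ_{22} = (r_2 − r_1²) / (1 − r_1²)
r_1² = (-0.686)² = 0.470596
Numerator = 0.07 − 0.4706 = -0.4006; denominator = 1 − 0.4706 = 0.5294
φ_{22} = -0.4006 / 0.5294 = -0.757

-0.757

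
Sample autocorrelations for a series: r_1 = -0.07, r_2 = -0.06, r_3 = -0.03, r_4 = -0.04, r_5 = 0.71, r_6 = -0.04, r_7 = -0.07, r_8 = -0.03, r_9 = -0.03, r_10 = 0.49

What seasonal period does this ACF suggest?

5

The largest autocorrelation is r_5 = 0.71, with a weaker echo at lag 10 (0.49); the remaining lags stay at or below -0.03.
The dominant spike at lag 5 indicates a seasonal period of 5.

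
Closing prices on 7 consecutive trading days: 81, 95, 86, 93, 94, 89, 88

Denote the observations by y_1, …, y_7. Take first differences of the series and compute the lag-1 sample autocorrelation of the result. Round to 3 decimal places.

-0.511

First differences Δy: 14, -9, 7, 1, -5, -1
Mean of differences = 1.1667
Numerator Σ(Δy_t−Δȳ)(Δy_{t+1}−Δȳ) = -176.3611
Denominator Σ(Δy_t−Δȳ)² = 344.8333
r_1(Δy) = -176.3611 / 344.8333 = -0.511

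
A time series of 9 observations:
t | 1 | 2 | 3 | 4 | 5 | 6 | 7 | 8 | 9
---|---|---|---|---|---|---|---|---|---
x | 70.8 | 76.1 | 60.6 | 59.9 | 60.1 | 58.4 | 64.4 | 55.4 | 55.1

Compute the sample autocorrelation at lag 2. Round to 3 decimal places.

Mean x̄ = (70.8 + 76.1 + 60.6 + 59.9 + 60.1 + 58.4 + 64.4 + 55.4 + 55.1)/9 = 62.3111
Σ(x_t−x̄)(x_{t+2}−x̄) = (-14.5254) + (-33.2465) + (3.7835) + (9.4301) + (-4.6188) + (27.0301) + (-15.0632) = -27.2102
Denominator Σ(x_t−x̄)² = 395.2489
r_2 = -27.2102 / 395.2489 = -0.069

-0.069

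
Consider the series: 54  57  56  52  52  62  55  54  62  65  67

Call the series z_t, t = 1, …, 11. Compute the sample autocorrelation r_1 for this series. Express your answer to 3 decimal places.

Mean z̄ = (54 + 57 + 56 + 52 + 52 + 62 + 55 + 54 + 62 + 65 + 67)/11 = 57.8182
Numerator Σ_{t=1}^{10}(z_t−z̄)(z_{t+1}−z̄) = 103.6942
Denominator Σ(z_t−z̄)² = 279.6364
r_1 = 103.6942 / 279.6364 = 0.371

0.371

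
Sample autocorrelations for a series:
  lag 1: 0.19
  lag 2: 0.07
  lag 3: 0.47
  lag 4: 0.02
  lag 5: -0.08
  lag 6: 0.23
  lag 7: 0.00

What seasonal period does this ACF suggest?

3

The largest autocorrelation is r_3 = 0.47, with a weaker echo at lag 6 (0.23); the remaining lags stay at or below 0.19.
The dominant spike at lag 3 indicates a seasonal period of 3.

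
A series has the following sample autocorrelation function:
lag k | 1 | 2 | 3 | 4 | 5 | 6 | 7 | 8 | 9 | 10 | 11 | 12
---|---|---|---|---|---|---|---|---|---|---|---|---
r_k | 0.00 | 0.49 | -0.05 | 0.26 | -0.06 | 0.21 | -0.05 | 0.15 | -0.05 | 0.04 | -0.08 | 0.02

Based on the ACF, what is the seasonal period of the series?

2

The largest autocorrelation is r_2 = 0.49, with weaker echoes at lags 4 (0.26), 6 (0.21) and 8 (0.15); the remaining lags stay at or below 0.04.
The dominant spike at lag 2 indicates a seasonal period of 2.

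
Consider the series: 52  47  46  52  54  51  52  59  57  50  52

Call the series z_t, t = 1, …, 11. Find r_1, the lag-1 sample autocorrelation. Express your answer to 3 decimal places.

Mean z̄ = (52 + 47 + 46 + 52 + 54 + 51 + 52 + 59 + 57 + 50 + 52)/11 = 52.0000
Numerator Σ_{t=1}^{10}(z_t−z̄)(z_{t+1}−z̄) = 53.0000
Denominator Σ(z_t−z̄)² = 144.0000
r_1 = 53.0000 / 144.0000 = 0.368

0.368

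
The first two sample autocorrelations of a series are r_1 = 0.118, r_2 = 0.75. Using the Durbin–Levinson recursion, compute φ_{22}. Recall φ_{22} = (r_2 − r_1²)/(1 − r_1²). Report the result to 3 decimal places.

φ_{22} = (r_2 − r_1²) / (1 − r_1²)
r_1² = (0.118)² = 0.013924
Numerator = 0.75 − 0.0139 = 0.7361; denominator = 1 − 0.0139 = 0.9861
φ_{22} = 0.7361 / 0.9861 = 0.746

0.746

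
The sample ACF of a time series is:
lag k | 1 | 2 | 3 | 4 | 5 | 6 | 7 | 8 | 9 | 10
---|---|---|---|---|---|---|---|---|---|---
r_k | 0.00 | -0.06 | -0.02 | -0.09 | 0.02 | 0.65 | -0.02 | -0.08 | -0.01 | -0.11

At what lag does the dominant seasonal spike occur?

The largest autocorrelation is r_6 = 0.65; the remaining lags stay at or below 0.02.
The dominant spike at lag 6 indicates a seasonal period of 6.

6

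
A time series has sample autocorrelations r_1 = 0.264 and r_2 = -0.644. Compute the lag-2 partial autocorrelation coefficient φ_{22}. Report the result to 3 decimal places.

φ_{22} = (r_2 − r_1²) / (1 − r_1²)
r_1² = (0.264)² = 0.069696
Numerator = -0.644 − 0.0697 = -0.7137; denominator = 1 − 0.0697 = 0.9303
φ_{22} = -0.7137 / 0.9303 = -0.767

-0.767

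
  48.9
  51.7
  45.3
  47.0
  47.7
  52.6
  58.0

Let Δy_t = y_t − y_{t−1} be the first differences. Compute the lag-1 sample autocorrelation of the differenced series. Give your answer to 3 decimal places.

First differences Δy: 2.8, -6.4, 1.7, 0.7, 4.9, 5.4
Mean of differences = 1.5167
Numerator Σ(Δy_t−Δȳ)(Δy_{t+1}−Δȳ) = -1.3853
Denominator Σ(Δy_t−Δȳ)² = 91.5483
r_1(Δy) = -1.3853 / 91.5483 = -0.015

-0.015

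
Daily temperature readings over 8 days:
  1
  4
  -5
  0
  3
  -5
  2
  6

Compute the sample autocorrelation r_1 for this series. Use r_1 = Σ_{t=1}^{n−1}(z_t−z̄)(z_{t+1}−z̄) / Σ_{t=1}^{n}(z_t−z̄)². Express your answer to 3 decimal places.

Mean z̄ = (1 + 4 − 5 + 0 + 3 − 5 + 2 + 6)/8 = 0.7500
Deviations from mean: 0.2500, 3.2500, -5.7500, -0.7500, 2.2500, -5.7500, 1.2500, 5.2500
Numerator Σ_{t=1}^{7}(z_t−z̄)(z_{t+1}−z̄) = -28.8125
Denominator Σ(z_t−z̄)² = 111.5000
r_1 = -28.8125 / 111.5000 = -0.258

-0.258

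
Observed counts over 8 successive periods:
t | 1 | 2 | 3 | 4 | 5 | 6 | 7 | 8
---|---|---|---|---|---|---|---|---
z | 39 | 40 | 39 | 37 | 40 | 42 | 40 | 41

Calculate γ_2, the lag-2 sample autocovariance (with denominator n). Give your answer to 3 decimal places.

-0.453

Mean z̄ = (39 + 40 + 39 + 37 + 40 + 42 + 40 + 41)/8 = 39.7500
Deviations: -0.7500, 0.2500, -0.7500, -2.7500, 0.2500, 2.2500, 0.2500, 1.2500
Σ_{t=1}^{6}(z_t−z̄)(z_{t+2}−z̄) = -3.6250
γ_2 = -3.6250 / 8 = -0.453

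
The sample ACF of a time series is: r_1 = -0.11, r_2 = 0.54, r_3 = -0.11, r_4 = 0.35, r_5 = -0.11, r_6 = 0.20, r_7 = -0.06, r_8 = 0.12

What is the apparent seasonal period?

The largest autocorrelation is r_2 = 0.54, with weaker echoes at lags 4 (0.35) and 6 (0.20); the remaining lags stay at or below 0.12.
The dominant spike at lag 2 indicates a seasonal period of 2.

2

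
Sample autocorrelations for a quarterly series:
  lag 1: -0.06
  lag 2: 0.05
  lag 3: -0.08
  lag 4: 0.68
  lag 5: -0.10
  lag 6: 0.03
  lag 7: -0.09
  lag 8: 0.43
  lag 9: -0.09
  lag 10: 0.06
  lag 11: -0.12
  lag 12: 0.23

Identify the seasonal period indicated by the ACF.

4

The largest autocorrelation is r_4 = 0.68, with weaker echoes at lags 8 (0.43) and 12 (0.23); the remaining lags stay at or below 0.06.
The dominant spike at lag 4 indicates a seasonal period of 4.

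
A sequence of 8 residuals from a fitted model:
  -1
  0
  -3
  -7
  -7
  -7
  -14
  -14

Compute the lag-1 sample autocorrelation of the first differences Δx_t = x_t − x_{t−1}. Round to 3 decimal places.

First differences Δx: 1, -3, -4, 0, 0, -7, 0
Mean of differences = -1.8571
Numerator Σ(Δx_t−Δx̄)(Δx_{t+1}−Δx̄) = -20.4490
Denominator Σ(Δx_t−Δx̄)² = 50.8571
r_1(Δx) = -20.4490 / 50.8571 = -0.402

-0.402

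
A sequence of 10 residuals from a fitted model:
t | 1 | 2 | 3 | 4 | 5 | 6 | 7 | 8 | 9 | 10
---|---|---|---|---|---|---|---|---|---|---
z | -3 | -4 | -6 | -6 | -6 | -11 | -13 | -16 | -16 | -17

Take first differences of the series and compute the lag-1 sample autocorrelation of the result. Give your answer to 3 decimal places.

First differences Δz: -1, -2, 0, 0, -5, -2, -3, 0, -1
Mean of differences = -1.5556
Numerator Σ(Δz_t−Δz̄)(Δz_{t+1}−Δz̄) = -3.0864
Denominator Σ(Δz_t−Δz̄)² = 22.2222
r_1(Δz) = -3.0864 / 22.2222 = -0.139

-0.139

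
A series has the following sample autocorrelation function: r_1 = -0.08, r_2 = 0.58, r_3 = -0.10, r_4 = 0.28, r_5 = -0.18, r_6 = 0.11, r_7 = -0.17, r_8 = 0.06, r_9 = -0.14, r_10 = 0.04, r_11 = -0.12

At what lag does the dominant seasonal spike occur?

The largest autocorrelation is r_2 = 0.58, with a weaker echo at lag 4 (0.28); the remaining lags stay at or below 0.11.
The dominant spike at lag 2 indicates a seasonal period of 2.

2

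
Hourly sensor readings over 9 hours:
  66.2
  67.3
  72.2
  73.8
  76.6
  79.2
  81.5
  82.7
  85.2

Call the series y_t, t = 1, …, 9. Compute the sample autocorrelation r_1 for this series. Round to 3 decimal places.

0.673

Mean ȳ = (66.2 + 67.3 + 72.2 + 73.8 + 76.6 + 79.2 + 81.5 + 82.7 + 85.2)/9 = 76.0778
Numerator Σ_{t=1}^{8}(y_t−ȳ)(y_{t+1}−ȳ) = 243.2628
Denominator Σ(y_t−ȳ)² = 361.3356
r_1 = 243.2628 / 361.3356 = 0.673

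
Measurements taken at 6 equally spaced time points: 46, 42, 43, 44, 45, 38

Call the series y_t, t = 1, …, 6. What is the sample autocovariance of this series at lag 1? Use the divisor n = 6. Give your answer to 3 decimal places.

Mean ȳ = (46 + 42 + 43 + 44 + 45 + 38)/6 = 43.0000
Σ_{t=1}^{5}(y_t−ȳ)(y_{t+1}−ȳ) = -11.0000
γ_1 = -11.0000 / 6 = -1.833

-1.833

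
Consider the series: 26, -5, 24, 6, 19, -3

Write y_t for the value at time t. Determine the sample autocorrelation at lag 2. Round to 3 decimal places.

Mean ȳ = (26 − 5 + 24 + 6 + 19 − 3)/6 = 11.1667
Deviations from mean: 14.8333, -16.1667, 12.8333, -5.1667, 7.8333, -14.1667
Σ(y_t−ȳ)(y_{t+2}−ȳ) = (190.3611) + (83.5278) + (100.5278) + (73.1944) = 447.6111
Denominator Σ(y_t−ȳ)² = 934.8333
r_2 = 447.6111 / 934.8333 = 0.479

0.479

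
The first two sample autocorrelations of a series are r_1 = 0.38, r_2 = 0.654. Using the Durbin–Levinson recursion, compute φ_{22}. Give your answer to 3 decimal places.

φ_{22} = (r_2 − r_1²) / (1 − r_1²)
r_1² = (0.38)² = 0.1444
Numerator = 0.654 − 0.1444 = 0.5096; denominator = 1 − 0.1444 = 0.8556
φ_{22} = 0.5096 / 0.8556 = 0.596

0.596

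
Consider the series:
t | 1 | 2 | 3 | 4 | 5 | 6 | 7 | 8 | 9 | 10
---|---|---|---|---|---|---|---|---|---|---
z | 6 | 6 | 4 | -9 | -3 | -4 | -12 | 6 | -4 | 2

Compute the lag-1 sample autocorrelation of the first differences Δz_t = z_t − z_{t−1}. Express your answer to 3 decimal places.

First differences Δz: 0, -2, -13, 6, -1, -8, 18, -10, 6
Mean of differences = -0.4444
Numerator Σ(Δz_t−Δz̄)(Δz_{t+1}−Δz̄) = -438.6420
Denominator Σ(Δz_t−Δz̄)² = 732.2222
r_1(Δz) = -438.6420 / 732.2222 = -0.599

-0.599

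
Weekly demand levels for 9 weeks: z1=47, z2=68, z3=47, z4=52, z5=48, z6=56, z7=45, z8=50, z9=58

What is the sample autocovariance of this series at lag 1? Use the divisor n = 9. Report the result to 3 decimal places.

Mean z̄ = (47 + 68 + 47 + 52 + 48 + 56 + 45 + 50 + 58)/9 = 52.3333
Σ_{t=1}^{8}(z_t−z̄)(z_{t+1}−z̄) = -202.7778
γ_1 = -202.7778 / 9 = -22.531

-22.531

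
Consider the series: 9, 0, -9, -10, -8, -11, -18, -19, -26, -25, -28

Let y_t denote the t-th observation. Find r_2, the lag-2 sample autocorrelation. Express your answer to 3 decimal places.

0.342

Mean ȳ = (9 + 0 − 9 − 10 − 8 − 11 − 18 − 19 − 26 − 25 − 28)/11 = -13.1818
Numerator Σ_{t=1}^{9}(y_t−ȳ)(y_{t+2}−ȳ) = 446.1157
Denominator Σ(y_t−ȳ)² = 1305.6364
r_2 = 446.1157 / 1305.6364 = 0.342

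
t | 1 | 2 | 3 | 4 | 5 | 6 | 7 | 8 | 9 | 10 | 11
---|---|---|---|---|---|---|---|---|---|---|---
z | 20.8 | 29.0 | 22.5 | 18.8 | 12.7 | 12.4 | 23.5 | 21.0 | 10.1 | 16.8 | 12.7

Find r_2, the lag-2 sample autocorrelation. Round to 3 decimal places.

-0.168

Mean z̄ = (20.8 + 29.0 + 22.5 + 18.8 + 12.7 + 12.4 + 23.5 + 21.0 + 10.1 + 16.8 + 12.7)/11 = 18.2091
Numerator Σ_{t=1}^{9}(z_t−z̄)(z_{t+2}−z̄) = -57.1020
Denominator Σ(z_t−z̄)² = 339.8891
r_2 = -57.1020 / 339.8891 = -0.168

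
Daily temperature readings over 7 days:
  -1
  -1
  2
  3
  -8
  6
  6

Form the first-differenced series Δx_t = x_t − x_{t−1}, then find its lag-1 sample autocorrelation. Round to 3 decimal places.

First differences Δx: 0, 3, 1, -11, 14, 0
Mean of differences = 1.1667
Numerator Σ(Δx_t−Δx̄)(Δx_{t+1}−Δx̄) = -171.5278
Denominator Σ(Δx_t−Δx̄)² = 318.8333
r_1(Δx) = -171.5278 / 318.8333 = -0.538

-0.538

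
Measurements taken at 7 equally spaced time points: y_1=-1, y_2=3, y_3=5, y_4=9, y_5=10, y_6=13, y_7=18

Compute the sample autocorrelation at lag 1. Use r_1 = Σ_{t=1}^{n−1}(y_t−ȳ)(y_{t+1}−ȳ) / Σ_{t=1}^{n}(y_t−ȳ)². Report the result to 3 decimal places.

Mean ȳ = (-1 + 3 + 5 + 9 + 10 + 13 + 18)/7 = 8.1429
Deviations from mean: -9.1429, -5.1429, -3.1429, 0.8571, 1.8571, 4.8571, 9.8571
Numerator Σ_{t=1}^{6}(y_t−ȳ)(y_{t+1}−ȳ) = 118.9796
Denominator Σ(y_t−ȳ)² = 244.8571
r_1 = 118.9796 / 244.8571 = 0.486

0.486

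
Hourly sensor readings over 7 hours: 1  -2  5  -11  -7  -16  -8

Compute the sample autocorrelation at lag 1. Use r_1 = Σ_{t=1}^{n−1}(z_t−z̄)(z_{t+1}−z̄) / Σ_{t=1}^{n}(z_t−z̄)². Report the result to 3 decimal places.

Mean z̄ = (1 − 2 + 5 − 11 − 7 − 16 − 8)/7 = -5.4286
Deviations from mean: 6.4286, 3.4286, 10.4286, -5.5714, -1.5714, -10.5714, -2.5714
Σ(z_t−z̄)(z_{t+1}−z̄) = (22.0408) + (35.7551) + (-58.1020) + (8.7551) + (16.6122) + (27.1837) = 52.2449
Denominator Σ(z_t−z̄)² = 313.7143
r_1 = 52.2449 / 313.7143 = 0.167

0.167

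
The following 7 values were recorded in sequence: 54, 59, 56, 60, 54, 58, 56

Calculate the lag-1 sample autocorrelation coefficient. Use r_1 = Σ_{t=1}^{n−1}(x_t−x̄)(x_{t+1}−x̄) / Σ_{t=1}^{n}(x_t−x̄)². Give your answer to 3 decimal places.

-0.703

Mean x̄ = (54 + 59 + 56 + 60 + 54 + 58 + 56)/7 = 56.7143
Deviations from mean: -2.7143, 2.2857, -0.7143, 3.2857, -2.7143, 1.2857, -0.7143
Σ(x_t−x̄)(x_{t+1}−x̄) = (-6.2041) + (-1.6327) + (-2.3469) + (-8.9184) + (-3.4898) + (-0.9184) = -23.5102
Denominator Σ(x_t−x̄)² = 33.4286
r_1 = -23.5102 / 33.4286 = -0.703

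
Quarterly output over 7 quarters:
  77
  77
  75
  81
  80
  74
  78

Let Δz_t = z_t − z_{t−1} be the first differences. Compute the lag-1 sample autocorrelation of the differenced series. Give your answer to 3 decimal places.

First differences Δz: 0, -2, 6, -1, -6, 4
Mean of differences = 0.1667
Numerator Σ(Δz_t−Δz̄)(Δz_{t+1}−Δz̄) = -35.5278
Denominator Σ(Δz_t−Δz̄)² = 92.8333
r_1(Δz) = -35.5278 / 92.8333 = -0.383

-0.383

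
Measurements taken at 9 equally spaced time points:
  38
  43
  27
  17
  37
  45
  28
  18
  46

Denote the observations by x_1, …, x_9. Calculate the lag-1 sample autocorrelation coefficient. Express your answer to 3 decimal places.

-0.107

Mean x̄ = (38 + 43 + 27 + 17 + 37 + 45 + 28 + 18 + 46)/9 = 33.2222
Numerator Σ_{t=1}^{8}(x_t−x̄)(x_{t+1}−x̄) = -106.4938
Denominator Σ(x_t−x̄)² = 995.5556
r_1 = -106.4938 / 995.5556 = -0.107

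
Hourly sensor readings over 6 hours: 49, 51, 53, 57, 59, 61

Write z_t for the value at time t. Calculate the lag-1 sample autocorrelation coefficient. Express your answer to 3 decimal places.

Mean z̄ = (49 + 51 + 53 + 57 + 59 + 61)/6 = 55.0000
Deviations from mean: -6.0000, -4.0000, -2.0000, 2.0000, 4.0000, 6.0000
Numerator Σ_{t=1}^{5}(z_t−z̄)(z_{t+1}−z̄) = 60.0000
Denominator Σ(z_t−z̄)² = 112.0000
r_1 = 60.0000 / 112.0000 = 0.536

0.536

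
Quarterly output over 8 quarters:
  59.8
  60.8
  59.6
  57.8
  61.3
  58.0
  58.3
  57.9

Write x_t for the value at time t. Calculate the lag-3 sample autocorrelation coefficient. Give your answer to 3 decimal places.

Mean x̄ = (59.8 + 60.8 + 59.6 + 57.8 + 61.3 + 58.0 + 58.3 + 57.9)/8 = 59.1875
Deviations from mean: 0.6125, 1.6125, 0.4125, -1.3875, 2.1125, -1.1875, -0.8875, -1.2875
Numerator Σ_{t=1}^{5}(x_t−x̄)(x_{t+3}−x̄) = 0.5783
Denominator Σ(x_t−x̄)² = 13.3888
r_3 = 0.5783 / 13.3888 = 0.043

0.043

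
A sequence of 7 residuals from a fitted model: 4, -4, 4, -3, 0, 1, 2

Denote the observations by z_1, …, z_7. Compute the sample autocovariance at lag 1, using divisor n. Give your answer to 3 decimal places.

Mean z̄ = (4 − 4 + 4 − 3 + 0 + 1 + 2)/7 = 0.5714
Σ_{t=1}^{6}(z_t−z̄)(z_{t+1}−z̄) = -41.1837
γ_1 = -41.1837 / 7 = -5.883

-5.883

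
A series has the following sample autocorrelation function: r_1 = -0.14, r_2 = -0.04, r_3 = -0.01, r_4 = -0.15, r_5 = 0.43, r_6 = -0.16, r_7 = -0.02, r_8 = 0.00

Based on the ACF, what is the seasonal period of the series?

5

The largest autocorrelation is r_5 = 0.43; the remaining lags stay at or below 0.00.
The dominant spike at lag 5 indicates a seasonal period of 5.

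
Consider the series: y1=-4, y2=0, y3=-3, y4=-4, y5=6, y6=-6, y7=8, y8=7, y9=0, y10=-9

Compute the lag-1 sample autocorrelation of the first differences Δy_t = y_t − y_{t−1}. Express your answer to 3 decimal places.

-0.423

First differences Δy: 4, -3, -1, 10, -12, 14, -1, -7, -9
Mean of differences = -0.5556
Numerator Σ(Δy_t−Δȳ)(Δy_{t+1}−Δȳ) = -251.3086
Denominator Σ(Δy_t−Δȳ)² = 594.2222
r_1(Δy) = -251.3086 / 594.2222 = -0.423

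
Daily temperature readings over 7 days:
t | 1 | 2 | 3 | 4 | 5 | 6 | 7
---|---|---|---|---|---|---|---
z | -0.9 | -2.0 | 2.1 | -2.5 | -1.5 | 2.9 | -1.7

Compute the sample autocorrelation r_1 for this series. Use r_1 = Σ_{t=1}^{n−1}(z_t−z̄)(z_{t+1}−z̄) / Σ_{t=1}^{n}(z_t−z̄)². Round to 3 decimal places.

Mean z̄ = (-0.9 − 2.0 + 2.1 − 2.5 − 1.5 + 2.9 − 1.7)/7 = -0.5143
Deviations from mean: -0.3857, -1.4857, 2.6143, -1.9857, -0.9857, 3.4143, -1.1857
Σ(z_t−z̄)(z_{t+1}−z̄) = (0.5731) + (-3.8841) + (-5.1912) + (1.9573) + (-3.3655) + (-4.0484) = -13.9588
Denominator Σ(z_t−z̄)² = 27.1686
r_1 = -13.9588 / 27.1686 = -0.514

-0.514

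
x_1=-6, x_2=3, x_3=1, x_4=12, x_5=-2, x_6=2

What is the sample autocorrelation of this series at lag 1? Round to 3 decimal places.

Mean x̄ = (-6 + 3 + 1 + 12 − 2 + 2)/6 = 1.6667
Σ(x_t−x̄)(x_{t+1}−x̄) = (-10.2222) + (-0.8889) + (-6.8889) + (-37.8889) + (-1.2222) = -57.1111
Denominator Σ(x_t−x̄)² = 181.3333
r_1 = -57.1111 / 181.3333 = -0.315

-0.315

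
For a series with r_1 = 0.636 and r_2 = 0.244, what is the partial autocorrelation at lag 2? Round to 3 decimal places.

-0.270

φ_{22} = (r_2 − r_1²) / (1 − r_1²)
r_1² = (0.636)² = 0.404496
Numerator = 0.244 − 0.4045 = -0.1605; denominator = 1 − 0.4045 = 0.5955
φ_{22} = -0.1605 / 0.5955 = -0.270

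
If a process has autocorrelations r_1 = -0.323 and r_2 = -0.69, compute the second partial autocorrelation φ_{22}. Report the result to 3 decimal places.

φ_{22} = (r_2 − r_1²) / (1 − r_1²)
r_1² = (-0.323)² = 0.104329
Numerator = -0.69 − 0.1043 = -0.7943; denominator = 1 − 0.1043 = 0.8957
φ_{22} = -0.7943 / 0.8957 = -0.887

-0.887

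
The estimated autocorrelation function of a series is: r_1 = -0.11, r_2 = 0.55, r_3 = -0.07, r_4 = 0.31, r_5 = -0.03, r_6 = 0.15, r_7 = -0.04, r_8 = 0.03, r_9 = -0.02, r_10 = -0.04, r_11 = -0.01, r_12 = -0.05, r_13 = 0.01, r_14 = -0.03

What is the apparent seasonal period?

The largest autocorrelation is r_2 = 0.55, with weaker echoes at lags 4 (0.31) and 6 (0.15); the remaining lags stay at or below 0.03.
The dominant spike at lag 2 indicates a seasonal period of 2.

2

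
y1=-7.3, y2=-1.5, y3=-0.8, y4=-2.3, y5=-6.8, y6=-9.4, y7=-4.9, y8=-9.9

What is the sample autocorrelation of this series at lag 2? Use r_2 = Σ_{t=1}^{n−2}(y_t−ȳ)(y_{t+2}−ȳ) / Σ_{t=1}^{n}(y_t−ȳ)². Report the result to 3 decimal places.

Mean ȳ = (-7.3 − 1.5 − 0.8 − 2.3 − 6.8 − 9.4 − 4.9 − 9.9)/8 = -5.3625
Deviations from mean: -1.9375, 3.8625, 4.5625, 3.0625, -1.4375, -4.0375, 0.4625, -4.5375
Numerator Σ_{t=1}^{6}(y_t−ȳ)(y_{t+2}−ȳ) = 1.7209
Denominator Σ(y_t−ȳ)² = 88.0388
r_2 = 1.7209 / 88.0388 = 0.020

0.020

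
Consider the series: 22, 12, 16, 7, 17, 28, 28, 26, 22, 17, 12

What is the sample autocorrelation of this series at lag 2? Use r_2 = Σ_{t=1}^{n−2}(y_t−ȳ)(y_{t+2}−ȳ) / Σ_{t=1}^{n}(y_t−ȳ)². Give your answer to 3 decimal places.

0.024

Mean ȳ = (22 + 12 + 16 + 7 + 17 + 28 + 28 + 26 + 22 + 17 + 12)/11 = 18.8182
Numerator Σ_{t=1}^{9}(y_t−ȳ)(y_{t+2}−ȳ) = 11.9339
Denominator Σ(y_t−ȳ)² = 487.6364
r_2 = 11.9339 / 487.6364 = 0.024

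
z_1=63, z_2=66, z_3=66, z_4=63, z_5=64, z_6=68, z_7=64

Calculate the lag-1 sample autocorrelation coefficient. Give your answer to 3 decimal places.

-0.323

Mean z̄ = (63 + 66 + 66 + 63 + 64 + 68 + 64)/7 = 64.8571
Deviations from mean: -1.8571, 1.1429, 1.1429, -1.8571, -0.8571, 3.1429, -0.8571
Σ(z_t−z̄)(z_{t+1}−z̄) = (-2.1224) + (1.3061) + (-2.1224) + (1.5918) + (-2.6939) + (-2.6939) = -6.7347
Denominator Σ(z_t−z̄)² = 20.8571
r_1 = -6.7347 / 20.8571 = -0.323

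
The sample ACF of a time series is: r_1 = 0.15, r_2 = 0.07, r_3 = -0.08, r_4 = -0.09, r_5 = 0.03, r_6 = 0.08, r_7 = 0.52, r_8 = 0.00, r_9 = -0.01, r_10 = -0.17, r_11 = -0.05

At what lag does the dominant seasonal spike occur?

7

The largest autocorrelation is r_7 = 0.52; the remaining lags stay at or below 0.15.
The dominant spike at lag 7 indicates a seasonal period of 7.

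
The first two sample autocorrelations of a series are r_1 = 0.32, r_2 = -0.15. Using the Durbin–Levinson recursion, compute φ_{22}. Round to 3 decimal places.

φ_{22} = (r_2 − r_1²) / (1 − r_1²)
r_1² = (0.32)² = 0.1024
Numerator = -0.15 − 0.1024 = -0.2524; denominator = 1 − 0.1024 = 0.8976
φ_{22} = -0.2524 / 0.8976 = -0.281

-0.281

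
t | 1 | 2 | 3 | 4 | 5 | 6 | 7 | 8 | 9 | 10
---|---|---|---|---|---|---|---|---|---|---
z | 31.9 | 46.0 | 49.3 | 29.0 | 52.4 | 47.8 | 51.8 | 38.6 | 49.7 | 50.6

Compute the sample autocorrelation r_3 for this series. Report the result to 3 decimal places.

Mean z̄ = (31.9 + 46.0 + 49.3 + 29.0 + 52.4 + 47.8 + 51.8 + 38.6 + 49.7 + 50.6)/10 = 44.7100
Numerator Σ_{t=1}^{7}(z_t−z̄)(z_{t+3}−z̄) = 124.1577
Denominator Σ(z_t−z̄)² = 649.5090
r_3 = 124.1577 / 649.5090 = 0.191

0.191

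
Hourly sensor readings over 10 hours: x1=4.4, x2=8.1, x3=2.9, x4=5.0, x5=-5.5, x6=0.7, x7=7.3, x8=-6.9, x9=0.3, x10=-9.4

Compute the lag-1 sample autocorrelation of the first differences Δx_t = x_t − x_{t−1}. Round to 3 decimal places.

First differences Δx: 3.7, -5.2, 2.1, -10.5, 6.2, 6.6, -14.2, 7.2, -9.7
Mean of differences = -1.5333
Numerator Σ(Δx_t−Δx̄)(Δx_{t+1}−Δx̄) = -356.5011
Denominator Σ(Δx_t−Δx̄)² = 563.8000
r_1(Δx) = -356.5011 / 563.8000 = -0.632

-0.632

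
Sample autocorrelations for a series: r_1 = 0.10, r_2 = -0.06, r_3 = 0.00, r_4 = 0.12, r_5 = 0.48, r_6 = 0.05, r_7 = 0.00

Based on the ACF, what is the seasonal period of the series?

The largest autocorrelation is r_5 = 0.48; the remaining lags stay at or below 0.12.
The dominant spike at lag 5 indicates a seasonal period of 5.

5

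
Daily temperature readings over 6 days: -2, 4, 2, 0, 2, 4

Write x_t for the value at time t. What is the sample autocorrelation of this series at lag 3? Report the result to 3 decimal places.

Mean x̄ = (-2 + 4 + 2 + 0 + 2 + 4)/6 = 1.6667
Deviations from mean: -3.6667, 2.3333, 0.3333, -1.6667, 0.3333, 2.3333
Σ(x_t−x̄)(x_{t+3}−x̄) = (6.1111) + (0.7778) + (0.7778) = 7.6667
Denominator Σ(x_t−x̄)² = 27.3333
r_3 = 7.6667 / 27.3333 = 0.280

0.280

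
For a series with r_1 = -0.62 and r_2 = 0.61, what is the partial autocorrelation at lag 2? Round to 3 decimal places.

φ_{22} = (r_2 − r_1²) / (1 − r_1²)
r_1² = (-0.62)² = 0.3844
Numerator = 0.61 − 0.3844 = 0.2256; denominator = 1 − 0.3844 = 0.6156
φ_{22} = 0.2256 / 0.6156 = 0.366

0.366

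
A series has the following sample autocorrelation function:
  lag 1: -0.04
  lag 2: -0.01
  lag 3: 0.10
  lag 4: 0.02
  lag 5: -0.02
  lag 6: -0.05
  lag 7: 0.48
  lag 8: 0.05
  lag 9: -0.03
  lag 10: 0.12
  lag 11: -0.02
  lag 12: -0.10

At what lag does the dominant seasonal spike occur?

7

The largest autocorrelation is r_7 = 0.48; the remaining lags stay at or below 0.12.
The dominant spike at lag 7 indicates a seasonal period of 7.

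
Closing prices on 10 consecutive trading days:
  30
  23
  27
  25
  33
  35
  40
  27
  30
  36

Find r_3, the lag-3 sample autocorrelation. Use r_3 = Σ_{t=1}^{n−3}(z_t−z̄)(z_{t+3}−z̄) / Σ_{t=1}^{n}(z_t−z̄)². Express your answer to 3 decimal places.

-0.170

Mean z̄ = (30 + 23 + 27 + 25 + 33 + 35 + 40 + 27 + 30 + 36)/10 = 30.6000
Numerator Σ_{t=1}^{7}(z_t−z̄)(z_{t+3}−z̄) = -43.8800
Denominator Σ(z_t−z̄)² = 258.4000
r_3 = -43.8800 / 258.4000 = -0.170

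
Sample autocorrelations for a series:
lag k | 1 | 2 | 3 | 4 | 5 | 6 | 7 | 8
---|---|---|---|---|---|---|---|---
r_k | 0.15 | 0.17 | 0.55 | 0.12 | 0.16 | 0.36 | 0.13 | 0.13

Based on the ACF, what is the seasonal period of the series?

3

The largest autocorrelation is r_3 = 0.55, with a weaker echo at lag 6 (0.36); the remaining lags stay at or below 0.17.
The dominant spike at lag 3 indicates a seasonal period of 3.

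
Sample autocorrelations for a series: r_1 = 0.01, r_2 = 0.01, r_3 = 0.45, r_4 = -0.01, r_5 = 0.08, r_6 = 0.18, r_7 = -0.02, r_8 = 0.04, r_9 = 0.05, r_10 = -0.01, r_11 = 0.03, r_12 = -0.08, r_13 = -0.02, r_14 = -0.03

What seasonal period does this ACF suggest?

The largest autocorrelation is r_3 = 0.45, with a weaker echo at lag 6 (0.18); the remaining lags stay at or below 0.08.
The dominant spike at lag 3 indicates a seasonal period of 3.

3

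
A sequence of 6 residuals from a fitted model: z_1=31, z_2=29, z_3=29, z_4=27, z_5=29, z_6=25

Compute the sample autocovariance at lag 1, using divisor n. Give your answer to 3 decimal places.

-0.296

Mean z̄ = (31 + 29 + 29 + 27 + 29 + 25)/6 = 28.3333
Deviations: 2.6667, 0.6667, 0.6667, -1.3333, 0.6667, -3.3333
Σ_{t=1}^{5}(z_t−z̄)(z_{t+1}−z̄) = -1.7778
γ_1 = -1.7778 / 6 = -0.296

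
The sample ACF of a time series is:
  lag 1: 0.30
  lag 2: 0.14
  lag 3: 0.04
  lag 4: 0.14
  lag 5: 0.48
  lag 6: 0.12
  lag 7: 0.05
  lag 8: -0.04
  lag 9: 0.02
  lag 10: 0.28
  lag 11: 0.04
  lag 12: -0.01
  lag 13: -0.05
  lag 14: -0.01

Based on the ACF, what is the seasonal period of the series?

5

The largest autocorrelation is r_5 = 0.48; the remaining lags stay at or below 0.30. The elevated value at lag 1 (0.30), dropping to 0.14 at lag 2, reflects decaying short-term dependence rather than seasonality.
The dominant spike at lag 5 indicates a seasonal period of 5.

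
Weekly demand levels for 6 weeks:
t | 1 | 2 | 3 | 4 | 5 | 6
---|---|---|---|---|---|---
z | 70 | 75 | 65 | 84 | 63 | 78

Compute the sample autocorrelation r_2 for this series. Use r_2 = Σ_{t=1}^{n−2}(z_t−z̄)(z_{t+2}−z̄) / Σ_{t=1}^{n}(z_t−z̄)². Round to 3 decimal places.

0.566

Mean z̄ = (70 + 75 + 65 + 84 + 63 + 78)/6 = 72.5000
Deviations from mean: -2.5000, 2.5000, -7.5000, 11.5000, -9.5000, 5.5000
Numerator Σ_{t=1}^{4}(z_t−z̄)(z_{t+2}−z̄) = 182.0000
Denominator Σ(z_t−z̄)² = 321.5000
r_2 = 182.0000 / 321.5000 = 0.566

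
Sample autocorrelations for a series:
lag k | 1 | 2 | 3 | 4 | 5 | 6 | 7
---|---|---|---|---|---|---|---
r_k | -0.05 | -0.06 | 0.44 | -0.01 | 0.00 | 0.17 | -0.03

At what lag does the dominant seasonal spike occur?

The largest autocorrelation is r_3 = 0.44, with a weaker echo at lag 6 (0.17); the remaining lags stay at or below 0.00.
The dominant spike at lag 3 indicates a seasonal period of 3.

3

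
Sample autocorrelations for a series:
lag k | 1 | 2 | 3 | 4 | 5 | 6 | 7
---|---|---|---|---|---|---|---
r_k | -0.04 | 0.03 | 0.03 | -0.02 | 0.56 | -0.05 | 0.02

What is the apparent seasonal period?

5

The largest autocorrelation is r_5 = 0.56; the remaining lags stay at or below 0.03.
The dominant spike at lag 5 indicates a seasonal period of 5.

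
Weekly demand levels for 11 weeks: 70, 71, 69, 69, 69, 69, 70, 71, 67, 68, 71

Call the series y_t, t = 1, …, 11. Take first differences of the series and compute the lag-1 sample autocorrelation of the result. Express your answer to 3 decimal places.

-0.174

First differences Δy: 1, -2, 0, 0, 0, 1, 1, -4, 1, 3
Mean of differences = 0.1000
Numerator Σ(Δy_t−Δȳ)(Δy_{t+1}−Δȳ) = -5.7100
Denominator Σ(Δy_t−Δȳ)² = 32.9000
r_1(Δy) = -5.7100 / 32.9000 = -0.174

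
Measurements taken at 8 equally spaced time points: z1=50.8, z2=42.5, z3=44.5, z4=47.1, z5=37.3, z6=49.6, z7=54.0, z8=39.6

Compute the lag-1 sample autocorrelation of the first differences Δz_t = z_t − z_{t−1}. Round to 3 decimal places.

-0.281

First differences Δz: -8.3, 2.0, 2.6, -9.8, 12.3, 4.4, -14.4
Mean of differences = -1.6000
Numerator Σ(Δz_t−Δz̄)(Δz_{t+1}−Δz̄) = -150.8200
Denominator Σ(Δz_t−Δz̄)² = 535.7800
r_1(Δz) = -150.8200 / 535.7800 = -0.281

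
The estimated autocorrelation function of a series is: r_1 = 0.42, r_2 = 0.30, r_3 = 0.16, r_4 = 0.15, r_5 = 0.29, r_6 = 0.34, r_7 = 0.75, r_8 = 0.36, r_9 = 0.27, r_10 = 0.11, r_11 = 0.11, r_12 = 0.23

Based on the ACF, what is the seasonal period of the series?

7

The largest autocorrelation is r_7 = 0.75; the remaining lags stay at or below 0.42. The elevated value at lag 1 (0.42), dropping to 0.30 at lag 2, reflects decaying short-term dependence rather than seasonality.
The dominant spike at lag 7 indicates a seasonal period of 7.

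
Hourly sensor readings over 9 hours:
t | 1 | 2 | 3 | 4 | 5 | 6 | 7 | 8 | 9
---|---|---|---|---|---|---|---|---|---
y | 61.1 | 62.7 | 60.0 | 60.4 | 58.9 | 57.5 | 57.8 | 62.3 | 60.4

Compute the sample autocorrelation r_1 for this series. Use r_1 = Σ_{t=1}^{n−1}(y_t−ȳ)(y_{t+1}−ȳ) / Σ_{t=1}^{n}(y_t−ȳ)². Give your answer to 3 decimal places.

0.254

Mean ȳ = (61.1 + 62.7 + 60.0 + 60.4 + 58.9 + 57.5 + 57.8 + 62.3 + 60.4)/9 = 60.1222
Numerator Σ_{t=1}^{8}(y_t−ȳ)(y_{t+1}−ȳ) = 6.6740
Denominator Σ(y_t−ȳ)² = 26.2756
r_1 = 6.6740 / 26.2756 = 0.254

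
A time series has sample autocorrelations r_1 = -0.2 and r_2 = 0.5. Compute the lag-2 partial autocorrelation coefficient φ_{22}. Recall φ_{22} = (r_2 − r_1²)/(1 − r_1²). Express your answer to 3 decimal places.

0.479

φ_{22} = (r_2 − r_1²) / (1 − r_1²)
r_1² = (-0.2)² = 0.04
Numerator = 0.5 − 0.0400 = 0.4600; denominator = 1 − 0.0400 = 0.9600
φ_{22} = 0.4600 / 0.9600 = 0.479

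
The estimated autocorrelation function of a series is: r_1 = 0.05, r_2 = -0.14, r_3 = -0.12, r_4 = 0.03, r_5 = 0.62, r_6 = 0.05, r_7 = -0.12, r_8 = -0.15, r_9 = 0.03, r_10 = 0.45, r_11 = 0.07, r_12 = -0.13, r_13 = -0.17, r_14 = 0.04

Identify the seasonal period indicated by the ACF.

The largest autocorrelation is r_5 = 0.62, with a weaker echo at lag 10 (0.45); the remaining lags stay at or below 0.07.
The dominant spike at lag 5 indicates a seasonal period of 5.

5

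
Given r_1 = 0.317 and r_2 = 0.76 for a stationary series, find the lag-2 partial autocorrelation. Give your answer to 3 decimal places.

0.733

φ_{22} = (r_2 − r_1²) / (1 − r_1²)
r_1² = (0.317)² = 0.100489
Numerator = 0.76 − 0.1005 = 0.6595; denominator = 1 − 0.1005 = 0.8995
φ_{22} = 0.6595 / 0.8995 = 0.733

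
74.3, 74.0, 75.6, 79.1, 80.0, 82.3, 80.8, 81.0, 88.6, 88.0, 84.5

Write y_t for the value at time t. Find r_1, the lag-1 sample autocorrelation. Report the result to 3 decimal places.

Mean ȳ = (74.3 + 74.0 + 75.6 + 79.1 + 80.0 + 82.3 + 80.8 + 81.0 + 88.6 + 88.0 + 84.5)/11 = 80.7455
Numerator Σ_{t=1}^{10}(y_t−ȳ)(y_{t+1}−ȳ) = 173.0370
Denominator Σ(y_t−ȳ)² = 247.6873
r_1 = 173.0370 / 247.6873 = 0.699

0.699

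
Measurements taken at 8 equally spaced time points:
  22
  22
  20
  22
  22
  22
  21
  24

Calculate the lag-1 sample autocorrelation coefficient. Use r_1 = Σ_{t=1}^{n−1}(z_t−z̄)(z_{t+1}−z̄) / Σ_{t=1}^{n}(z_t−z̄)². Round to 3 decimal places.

-0.269

Mean z̄ = (22 + 22 + 20 + 22 + 22 + 22 + 21 + 24)/8 = 21.8750
Deviations from mean: 0.1250, 0.1250, -1.8750, 0.1250, 0.1250, 0.1250, -0.8750, 2.1250
Σ(z_t−z̄)(z_{t+1}−z̄) = (0.0156) + (-0.2344) + (-0.2344) + (0.0156) + (0.0156) + (-0.1094) + (-1.8594) = -2.3906
Denominator Σ(z_t−z̄)² = 8.8750
r_1 = -2.3906 / 8.8750 = -0.269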